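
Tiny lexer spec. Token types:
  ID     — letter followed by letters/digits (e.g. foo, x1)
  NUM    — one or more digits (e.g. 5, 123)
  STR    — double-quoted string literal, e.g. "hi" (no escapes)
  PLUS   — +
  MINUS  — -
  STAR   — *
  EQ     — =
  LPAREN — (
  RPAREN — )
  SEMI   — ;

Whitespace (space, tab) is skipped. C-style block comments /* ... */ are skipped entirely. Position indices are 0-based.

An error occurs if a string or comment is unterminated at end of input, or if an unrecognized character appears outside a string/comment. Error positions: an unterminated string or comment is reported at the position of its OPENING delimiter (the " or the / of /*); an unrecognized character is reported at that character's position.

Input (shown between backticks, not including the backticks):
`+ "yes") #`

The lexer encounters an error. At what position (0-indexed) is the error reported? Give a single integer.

Answer: 9

Derivation:
pos=0: emit PLUS '+'
pos=2: enter STRING mode
pos=2: emit STR "yes" (now at pos=7)
pos=7: emit RPAREN ')'
pos=9: ERROR — unrecognized char '#'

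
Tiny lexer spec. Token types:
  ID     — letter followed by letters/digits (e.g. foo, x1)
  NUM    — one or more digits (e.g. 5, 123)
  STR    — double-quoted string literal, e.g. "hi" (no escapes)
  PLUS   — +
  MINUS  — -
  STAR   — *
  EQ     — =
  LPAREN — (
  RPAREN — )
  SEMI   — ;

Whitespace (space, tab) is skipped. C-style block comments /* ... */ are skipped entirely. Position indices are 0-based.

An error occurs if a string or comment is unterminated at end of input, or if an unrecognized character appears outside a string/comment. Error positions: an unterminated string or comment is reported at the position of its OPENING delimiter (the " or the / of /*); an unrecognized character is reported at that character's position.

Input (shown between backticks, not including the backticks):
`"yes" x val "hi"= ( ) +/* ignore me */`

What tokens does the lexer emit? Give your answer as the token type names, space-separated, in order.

Answer: STR ID ID STR EQ LPAREN RPAREN PLUS

Derivation:
pos=0: enter STRING mode
pos=0: emit STR "yes" (now at pos=5)
pos=6: emit ID 'x' (now at pos=7)
pos=8: emit ID 'val' (now at pos=11)
pos=12: enter STRING mode
pos=12: emit STR "hi" (now at pos=16)
pos=16: emit EQ '='
pos=18: emit LPAREN '('
pos=20: emit RPAREN ')'
pos=22: emit PLUS '+'
pos=23: enter COMMENT mode (saw '/*')
exit COMMENT mode (now at pos=38)
DONE. 8 tokens: [STR, ID, ID, STR, EQ, LPAREN, RPAREN, PLUS]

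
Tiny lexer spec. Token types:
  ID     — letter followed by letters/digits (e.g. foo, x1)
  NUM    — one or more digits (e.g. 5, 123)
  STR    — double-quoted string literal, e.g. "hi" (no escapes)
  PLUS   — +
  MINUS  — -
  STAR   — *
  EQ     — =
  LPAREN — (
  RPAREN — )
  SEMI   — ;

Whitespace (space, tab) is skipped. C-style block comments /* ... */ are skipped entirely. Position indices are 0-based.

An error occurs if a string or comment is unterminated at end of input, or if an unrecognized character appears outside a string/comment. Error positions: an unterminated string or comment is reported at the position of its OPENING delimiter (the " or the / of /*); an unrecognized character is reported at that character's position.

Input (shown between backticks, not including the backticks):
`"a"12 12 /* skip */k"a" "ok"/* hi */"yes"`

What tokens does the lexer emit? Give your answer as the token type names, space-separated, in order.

Answer: STR NUM NUM ID STR STR STR

Derivation:
pos=0: enter STRING mode
pos=0: emit STR "a" (now at pos=3)
pos=3: emit NUM '12' (now at pos=5)
pos=6: emit NUM '12' (now at pos=8)
pos=9: enter COMMENT mode (saw '/*')
exit COMMENT mode (now at pos=19)
pos=19: emit ID 'k' (now at pos=20)
pos=20: enter STRING mode
pos=20: emit STR "a" (now at pos=23)
pos=24: enter STRING mode
pos=24: emit STR "ok" (now at pos=28)
pos=28: enter COMMENT mode (saw '/*')
exit COMMENT mode (now at pos=36)
pos=36: enter STRING mode
pos=36: emit STR "yes" (now at pos=41)
DONE. 7 tokens: [STR, NUM, NUM, ID, STR, STR, STR]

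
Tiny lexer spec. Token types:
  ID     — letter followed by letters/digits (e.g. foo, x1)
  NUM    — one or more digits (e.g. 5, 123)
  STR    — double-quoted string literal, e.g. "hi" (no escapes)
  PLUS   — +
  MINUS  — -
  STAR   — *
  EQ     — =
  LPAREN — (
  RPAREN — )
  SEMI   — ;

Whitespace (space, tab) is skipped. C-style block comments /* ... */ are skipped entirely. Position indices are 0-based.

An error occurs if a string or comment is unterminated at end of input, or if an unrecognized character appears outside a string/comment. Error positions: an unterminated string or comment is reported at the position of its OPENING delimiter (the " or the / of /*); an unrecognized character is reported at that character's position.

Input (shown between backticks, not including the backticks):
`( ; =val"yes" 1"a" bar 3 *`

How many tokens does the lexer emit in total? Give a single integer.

pos=0: emit LPAREN '('
pos=2: emit SEMI ';'
pos=4: emit EQ '='
pos=5: emit ID 'val' (now at pos=8)
pos=8: enter STRING mode
pos=8: emit STR "yes" (now at pos=13)
pos=14: emit NUM '1' (now at pos=15)
pos=15: enter STRING mode
pos=15: emit STR "a" (now at pos=18)
pos=19: emit ID 'bar' (now at pos=22)
pos=23: emit NUM '3' (now at pos=24)
pos=25: emit STAR '*'
DONE. 10 tokens: [LPAREN, SEMI, EQ, ID, STR, NUM, STR, ID, NUM, STAR]

Answer: 10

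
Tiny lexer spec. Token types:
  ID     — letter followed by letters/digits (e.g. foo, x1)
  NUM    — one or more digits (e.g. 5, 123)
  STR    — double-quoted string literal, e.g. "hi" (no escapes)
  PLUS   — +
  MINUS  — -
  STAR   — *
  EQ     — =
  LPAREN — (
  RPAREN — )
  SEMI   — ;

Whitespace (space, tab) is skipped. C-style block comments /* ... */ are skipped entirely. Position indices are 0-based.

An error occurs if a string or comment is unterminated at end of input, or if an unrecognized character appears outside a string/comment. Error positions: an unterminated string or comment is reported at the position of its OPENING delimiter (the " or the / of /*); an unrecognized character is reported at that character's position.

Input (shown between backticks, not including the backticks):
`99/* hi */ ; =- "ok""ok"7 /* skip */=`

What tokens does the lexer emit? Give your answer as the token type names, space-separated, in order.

Answer: NUM SEMI EQ MINUS STR STR NUM EQ

Derivation:
pos=0: emit NUM '99' (now at pos=2)
pos=2: enter COMMENT mode (saw '/*')
exit COMMENT mode (now at pos=10)
pos=11: emit SEMI ';'
pos=13: emit EQ '='
pos=14: emit MINUS '-'
pos=16: enter STRING mode
pos=16: emit STR "ok" (now at pos=20)
pos=20: enter STRING mode
pos=20: emit STR "ok" (now at pos=24)
pos=24: emit NUM '7' (now at pos=25)
pos=26: enter COMMENT mode (saw '/*')
exit COMMENT mode (now at pos=36)
pos=36: emit EQ '='
DONE. 8 tokens: [NUM, SEMI, EQ, MINUS, STR, STR, NUM, EQ]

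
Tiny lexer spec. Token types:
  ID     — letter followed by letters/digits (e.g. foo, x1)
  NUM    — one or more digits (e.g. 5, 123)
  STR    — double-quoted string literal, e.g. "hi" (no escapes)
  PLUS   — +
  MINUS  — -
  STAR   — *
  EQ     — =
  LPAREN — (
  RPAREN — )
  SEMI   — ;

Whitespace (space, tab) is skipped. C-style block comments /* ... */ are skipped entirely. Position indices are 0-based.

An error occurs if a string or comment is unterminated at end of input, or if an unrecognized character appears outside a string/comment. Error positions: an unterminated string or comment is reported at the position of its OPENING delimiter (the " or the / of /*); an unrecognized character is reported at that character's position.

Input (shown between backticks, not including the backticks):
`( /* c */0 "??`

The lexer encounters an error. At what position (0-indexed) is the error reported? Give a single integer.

pos=0: emit LPAREN '('
pos=2: enter COMMENT mode (saw '/*')
exit COMMENT mode (now at pos=9)
pos=9: emit NUM '0' (now at pos=10)
pos=11: enter STRING mode
pos=11: ERROR — unterminated string

Answer: 11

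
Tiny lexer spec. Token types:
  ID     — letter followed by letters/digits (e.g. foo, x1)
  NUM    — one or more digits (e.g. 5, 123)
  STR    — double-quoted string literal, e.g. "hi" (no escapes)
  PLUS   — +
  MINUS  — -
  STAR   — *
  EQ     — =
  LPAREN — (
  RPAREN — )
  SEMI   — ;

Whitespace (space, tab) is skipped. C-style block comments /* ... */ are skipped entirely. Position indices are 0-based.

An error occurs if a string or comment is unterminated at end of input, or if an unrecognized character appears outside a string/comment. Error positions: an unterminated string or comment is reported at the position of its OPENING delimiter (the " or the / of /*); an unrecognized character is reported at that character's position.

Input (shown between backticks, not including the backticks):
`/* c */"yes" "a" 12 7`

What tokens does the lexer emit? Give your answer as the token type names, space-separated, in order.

pos=0: enter COMMENT mode (saw '/*')
exit COMMENT mode (now at pos=7)
pos=7: enter STRING mode
pos=7: emit STR "yes" (now at pos=12)
pos=13: enter STRING mode
pos=13: emit STR "a" (now at pos=16)
pos=17: emit NUM '12' (now at pos=19)
pos=20: emit NUM '7' (now at pos=21)
DONE. 4 tokens: [STR, STR, NUM, NUM]

Answer: STR STR NUM NUM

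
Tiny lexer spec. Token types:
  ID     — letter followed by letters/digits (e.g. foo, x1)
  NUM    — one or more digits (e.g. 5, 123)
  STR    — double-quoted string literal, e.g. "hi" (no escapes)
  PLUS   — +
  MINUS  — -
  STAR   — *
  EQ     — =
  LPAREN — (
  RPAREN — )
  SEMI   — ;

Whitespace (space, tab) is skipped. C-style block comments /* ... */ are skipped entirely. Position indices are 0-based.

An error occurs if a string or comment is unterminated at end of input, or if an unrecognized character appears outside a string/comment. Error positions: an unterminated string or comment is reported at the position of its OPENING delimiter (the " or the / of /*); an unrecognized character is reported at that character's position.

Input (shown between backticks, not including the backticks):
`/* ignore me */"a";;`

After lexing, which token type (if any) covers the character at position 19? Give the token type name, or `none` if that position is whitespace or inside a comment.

Answer: SEMI

Derivation:
pos=0: enter COMMENT mode (saw '/*')
exit COMMENT mode (now at pos=15)
pos=15: enter STRING mode
pos=15: emit STR "a" (now at pos=18)
pos=18: emit SEMI ';'
pos=19: emit SEMI ';'
DONE. 3 tokens: [STR, SEMI, SEMI]
Position 19: char is ';' -> SEMI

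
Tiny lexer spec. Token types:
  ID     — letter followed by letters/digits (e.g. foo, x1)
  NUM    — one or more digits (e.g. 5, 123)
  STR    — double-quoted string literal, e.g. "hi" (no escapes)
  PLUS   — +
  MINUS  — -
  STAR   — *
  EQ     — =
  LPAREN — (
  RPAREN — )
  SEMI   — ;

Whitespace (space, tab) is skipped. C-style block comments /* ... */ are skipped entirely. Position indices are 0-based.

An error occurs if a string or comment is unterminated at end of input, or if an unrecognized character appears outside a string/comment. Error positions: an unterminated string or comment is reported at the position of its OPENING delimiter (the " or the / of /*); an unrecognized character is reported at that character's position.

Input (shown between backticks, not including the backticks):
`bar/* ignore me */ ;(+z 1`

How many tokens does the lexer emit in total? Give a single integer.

pos=0: emit ID 'bar' (now at pos=3)
pos=3: enter COMMENT mode (saw '/*')
exit COMMENT mode (now at pos=18)
pos=19: emit SEMI ';'
pos=20: emit LPAREN '('
pos=21: emit PLUS '+'
pos=22: emit ID 'z' (now at pos=23)
pos=24: emit NUM '1' (now at pos=25)
DONE. 6 tokens: [ID, SEMI, LPAREN, PLUS, ID, NUM]

Answer: 6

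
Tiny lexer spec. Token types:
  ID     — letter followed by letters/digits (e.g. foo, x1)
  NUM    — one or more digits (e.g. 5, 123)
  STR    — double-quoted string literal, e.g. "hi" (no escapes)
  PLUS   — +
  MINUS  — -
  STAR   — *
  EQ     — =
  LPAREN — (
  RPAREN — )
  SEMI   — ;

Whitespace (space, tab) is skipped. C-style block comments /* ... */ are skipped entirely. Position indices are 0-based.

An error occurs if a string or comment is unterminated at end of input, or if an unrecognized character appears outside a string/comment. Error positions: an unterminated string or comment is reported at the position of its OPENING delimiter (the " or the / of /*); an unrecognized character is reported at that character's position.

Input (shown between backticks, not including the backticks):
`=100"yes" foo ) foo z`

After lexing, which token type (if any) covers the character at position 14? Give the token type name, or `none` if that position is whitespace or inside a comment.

pos=0: emit EQ '='
pos=1: emit NUM '100' (now at pos=4)
pos=4: enter STRING mode
pos=4: emit STR "yes" (now at pos=9)
pos=10: emit ID 'foo' (now at pos=13)
pos=14: emit RPAREN ')'
pos=16: emit ID 'foo' (now at pos=19)
pos=20: emit ID 'z' (now at pos=21)
DONE. 7 tokens: [EQ, NUM, STR, ID, RPAREN, ID, ID]
Position 14: char is ')' -> RPAREN

Answer: RPAREN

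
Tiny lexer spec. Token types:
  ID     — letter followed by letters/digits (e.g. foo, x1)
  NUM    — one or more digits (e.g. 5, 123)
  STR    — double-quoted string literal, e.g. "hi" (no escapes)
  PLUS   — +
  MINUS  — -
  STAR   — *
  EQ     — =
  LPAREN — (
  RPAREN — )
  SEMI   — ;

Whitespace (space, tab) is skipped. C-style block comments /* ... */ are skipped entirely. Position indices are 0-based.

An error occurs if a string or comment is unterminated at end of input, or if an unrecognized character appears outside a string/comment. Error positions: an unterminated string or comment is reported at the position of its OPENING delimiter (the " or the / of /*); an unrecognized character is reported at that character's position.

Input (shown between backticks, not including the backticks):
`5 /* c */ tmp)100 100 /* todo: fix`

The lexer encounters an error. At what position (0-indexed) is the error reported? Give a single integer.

Answer: 22

Derivation:
pos=0: emit NUM '5' (now at pos=1)
pos=2: enter COMMENT mode (saw '/*')
exit COMMENT mode (now at pos=9)
pos=10: emit ID 'tmp' (now at pos=13)
pos=13: emit RPAREN ')'
pos=14: emit NUM '100' (now at pos=17)
pos=18: emit NUM '100' (now at pos=21)
pos=22: enter COMMENT mode (saw '/*')
pos=22: ERROR — unterminated comment (reached EOF)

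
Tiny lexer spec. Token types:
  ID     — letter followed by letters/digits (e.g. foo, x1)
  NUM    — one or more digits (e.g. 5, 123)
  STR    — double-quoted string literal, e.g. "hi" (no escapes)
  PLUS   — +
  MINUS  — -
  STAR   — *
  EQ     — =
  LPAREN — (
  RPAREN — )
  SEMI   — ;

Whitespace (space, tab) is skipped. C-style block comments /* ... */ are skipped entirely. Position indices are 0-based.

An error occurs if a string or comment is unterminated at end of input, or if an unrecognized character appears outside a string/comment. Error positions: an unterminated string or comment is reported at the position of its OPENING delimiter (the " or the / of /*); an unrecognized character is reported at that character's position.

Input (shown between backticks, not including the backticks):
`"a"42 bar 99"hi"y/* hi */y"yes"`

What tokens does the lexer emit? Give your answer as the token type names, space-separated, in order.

pos=0: enter STRING mode
pos=0: emit STR "a" (now at pos=3)
pos=3: emit NUM '42' (now at pos=5)
pos=6: emit ID 'bar' (now at pos=9)
pos=10: emit NUM '99' (now at pos=12)
pos=12: enter STRING mode
pos=12: emit STR "hi" (now at pos=16)
pos=16: emit ID 'y' (now at pos=17)
pos=17: enter COMMENT mode (saw '/*')
exit COMMENT mode (now at pos=25)
pos=25: emit ID 'y' (now at pos=26)
pos=26: enter STRING mode
pos=26: emit STR "yes" (now at pos=31)
DONE. 8 tokens: [STR, NUM, ID, NUM, STR, ID, ID, STR]

Answer: STR NUM ID NUM STR ID ID STR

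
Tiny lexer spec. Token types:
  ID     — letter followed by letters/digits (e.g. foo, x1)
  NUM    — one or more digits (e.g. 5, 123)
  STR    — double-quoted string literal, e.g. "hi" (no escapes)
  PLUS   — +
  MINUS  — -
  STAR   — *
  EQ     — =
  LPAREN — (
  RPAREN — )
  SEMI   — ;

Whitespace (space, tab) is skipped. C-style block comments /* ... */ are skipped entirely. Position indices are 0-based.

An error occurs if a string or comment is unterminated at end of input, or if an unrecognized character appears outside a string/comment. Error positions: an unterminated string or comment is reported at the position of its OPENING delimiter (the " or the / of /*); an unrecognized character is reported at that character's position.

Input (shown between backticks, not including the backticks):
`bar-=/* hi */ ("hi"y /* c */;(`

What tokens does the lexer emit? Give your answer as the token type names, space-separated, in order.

pos=0: emit ID 'bar' (now at pos=3)
pos=3: emit MINUS '-'
pos=4: emit EQ '='
pos=5: enter COMMENT mode (saw '/*')
exit COMMENT mode (now at pos=13)
pos=14: emit LPAREN '('
pos=15: enter STRING mode
pos=15: emit STR "hi" (now at pos=19)
pos=19: emit ID 'y' (now at pos=20)
pos=21: enter COMMENT mode (saw '/*')
exit COMMENT mode (now at pos=28)
pos=28: emit SEMI ';'
pos=29: emit LPAREN '('
DONE. 8 tokens: [ID, MINUS, EQ, LPAREN, STR, ID, SEMI, LPAREN]

Answer: ID MINUS EQ LPAREN STR ID SEMI LPAREN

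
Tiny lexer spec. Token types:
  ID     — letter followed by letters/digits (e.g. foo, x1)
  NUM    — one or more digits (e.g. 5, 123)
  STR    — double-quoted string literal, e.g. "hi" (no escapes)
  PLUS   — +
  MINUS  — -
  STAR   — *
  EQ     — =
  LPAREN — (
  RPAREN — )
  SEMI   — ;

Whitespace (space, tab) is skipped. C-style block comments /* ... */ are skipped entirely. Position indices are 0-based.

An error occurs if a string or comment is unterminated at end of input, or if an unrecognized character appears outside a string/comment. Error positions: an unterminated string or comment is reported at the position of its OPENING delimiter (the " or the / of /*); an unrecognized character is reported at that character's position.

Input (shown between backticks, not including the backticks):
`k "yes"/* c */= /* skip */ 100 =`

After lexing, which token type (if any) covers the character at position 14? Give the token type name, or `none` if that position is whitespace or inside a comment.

pos=0: emit ID 'k' (now at pos=1)
pos=2: enter STRING mode
pos=2: emit STR "yes" (now at pos=7)
pos=7: enter COMMENT mode (saw '/*')
exit COMMENT mode (now at pos=14)
pos=14: emit EQ '='
pos=16: enter COMMENT mode (saw '/*')
exit COMMENT mode (now at pos=26)
pos=27: emit NUM '100' (now at pos=30)
pos=31: emit EQ '='
DONE. 5 tokens: [ID, STR, EQ, NUM, EQ]
Position 14: char is '=' -> EQ

Answer: EQ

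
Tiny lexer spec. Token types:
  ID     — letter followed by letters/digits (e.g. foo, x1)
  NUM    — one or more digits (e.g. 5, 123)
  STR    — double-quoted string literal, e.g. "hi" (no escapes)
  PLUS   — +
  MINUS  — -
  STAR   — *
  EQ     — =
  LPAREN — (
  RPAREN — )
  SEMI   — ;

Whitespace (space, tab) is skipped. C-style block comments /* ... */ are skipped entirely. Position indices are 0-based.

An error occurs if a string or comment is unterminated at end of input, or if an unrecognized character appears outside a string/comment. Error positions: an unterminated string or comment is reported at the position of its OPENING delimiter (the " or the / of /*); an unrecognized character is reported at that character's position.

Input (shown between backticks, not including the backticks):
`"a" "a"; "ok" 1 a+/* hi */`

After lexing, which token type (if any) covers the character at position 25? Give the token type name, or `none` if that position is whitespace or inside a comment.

pos=0: enter STRING mode
pos=0: emit STR "a" (now at pos=3)
pos=4: enter STRING mode
pos=4: emit STR "a" (now at pos=7)
pos=7: emit SEMI ';'
pos=9: enter STRING mode
pos=9: emit STR "ok" (now at pos=13)
pos=14: emit NUM '1' (now at pos=15)
pos=16: emit ID 'a' (now at pos=17)
pos=17: emit PLUS '+'
pos=18: enter COMMENT mode (saw '/*')
exit COMMENT mode (now at pos=26)
DONE. 7 tokens: [STR, STR, SEMI, STR, NUM, ID, PLUS]
Position 25: char is '/' -> none

Answer: none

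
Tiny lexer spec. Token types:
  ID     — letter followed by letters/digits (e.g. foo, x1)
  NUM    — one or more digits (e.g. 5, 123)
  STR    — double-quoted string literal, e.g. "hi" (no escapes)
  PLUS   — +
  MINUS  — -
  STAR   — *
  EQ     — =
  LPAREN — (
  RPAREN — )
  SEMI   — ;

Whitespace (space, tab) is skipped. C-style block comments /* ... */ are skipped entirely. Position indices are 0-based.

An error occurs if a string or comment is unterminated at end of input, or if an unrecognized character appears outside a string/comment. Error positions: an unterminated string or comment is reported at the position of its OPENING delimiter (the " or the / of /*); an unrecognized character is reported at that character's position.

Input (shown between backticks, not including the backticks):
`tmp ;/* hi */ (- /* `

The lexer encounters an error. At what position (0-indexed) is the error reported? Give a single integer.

pos=0: emit ID 'tmp' (now at pos=3)
pos=4: emit SEMI ';'
pos=5: enter COMMENT mode (saw '/*')
exit COMMENT mode (now at pos=13)
pos=14: emit LPAREN '('
pos=15: emit MINUS '-'
pos=17: enter COMMENT mode (saw '/*')
pos=17: ERROR — unterminated comment (reached EOF)

Answer: 17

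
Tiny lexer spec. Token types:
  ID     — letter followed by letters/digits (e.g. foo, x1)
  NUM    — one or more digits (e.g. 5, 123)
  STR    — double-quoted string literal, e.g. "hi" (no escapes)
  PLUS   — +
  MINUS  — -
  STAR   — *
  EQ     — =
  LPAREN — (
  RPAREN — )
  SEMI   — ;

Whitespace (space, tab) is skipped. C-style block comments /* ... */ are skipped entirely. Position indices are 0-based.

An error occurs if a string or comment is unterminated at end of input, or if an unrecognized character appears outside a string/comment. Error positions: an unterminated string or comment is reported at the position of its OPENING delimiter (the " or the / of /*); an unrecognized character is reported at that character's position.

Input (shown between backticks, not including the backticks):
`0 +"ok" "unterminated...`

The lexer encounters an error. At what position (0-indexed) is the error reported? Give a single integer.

Answer: 8

Derivation:
pos=0: emit NUM '0' (now at pos=1)
pos=2: emit PLUS '+'
pos=3: enter STRING mode
pos=3: emit STR "ok" (now at pos=7)
pos=8: enter STRING mode
pos=8: ERROR — unterminated string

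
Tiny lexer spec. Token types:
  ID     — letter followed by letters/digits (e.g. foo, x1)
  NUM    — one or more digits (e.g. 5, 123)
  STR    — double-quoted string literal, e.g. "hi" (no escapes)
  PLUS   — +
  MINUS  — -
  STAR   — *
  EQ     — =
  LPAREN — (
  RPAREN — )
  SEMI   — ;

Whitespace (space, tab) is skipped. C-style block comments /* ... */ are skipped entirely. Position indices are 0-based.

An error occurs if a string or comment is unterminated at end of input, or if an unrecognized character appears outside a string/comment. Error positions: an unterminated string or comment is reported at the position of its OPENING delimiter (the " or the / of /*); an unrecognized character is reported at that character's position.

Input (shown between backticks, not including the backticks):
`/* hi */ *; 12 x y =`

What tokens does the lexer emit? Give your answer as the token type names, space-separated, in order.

Answer: STAR SEMI NUM ID ID EQ

Derivation:
pos=0: enter COMMENT mode (saw '/*')
exit COMMENT mode (now at pos=8)
pos=9: emit STAR '*'
pos=10: emit SEMI ';'
pos=12: emit NUM '12' (now at pos=14)
pos=15: emit ID 'x' (now at pos=16)
pos=17: emit ID 'y' (now at pos=18)
pos=19: emit EQ '='
DONE. 6 tokens: [STAR, SEMI, NUM, ID, ID, EQ]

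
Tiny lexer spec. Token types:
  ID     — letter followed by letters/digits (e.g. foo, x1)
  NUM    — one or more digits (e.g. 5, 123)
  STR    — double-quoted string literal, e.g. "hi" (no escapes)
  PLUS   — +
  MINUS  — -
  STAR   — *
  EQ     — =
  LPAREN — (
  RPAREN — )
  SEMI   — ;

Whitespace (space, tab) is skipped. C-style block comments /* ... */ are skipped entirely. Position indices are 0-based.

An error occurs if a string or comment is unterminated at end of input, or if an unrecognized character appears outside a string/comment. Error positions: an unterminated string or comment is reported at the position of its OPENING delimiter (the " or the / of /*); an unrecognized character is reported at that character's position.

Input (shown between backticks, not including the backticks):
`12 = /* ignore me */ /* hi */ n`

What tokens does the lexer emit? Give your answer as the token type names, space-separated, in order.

Answer: NUM EQ ID

Derivation:
pos=0: emit NUM '12' (now at pos=2)
pos=3: emit EQ '='
pos=5: enter COMMENT mode (saw '/*')
exit COMMENT mode (now at pos=20)
pos=21: enter COMMENT mode (saw '/*')
exit COMMENT mode (now at pos=29)
pos=30: emit ID 'n' (now at pos=31)
DONE. 3 tokens: [NUM, EQ, ID]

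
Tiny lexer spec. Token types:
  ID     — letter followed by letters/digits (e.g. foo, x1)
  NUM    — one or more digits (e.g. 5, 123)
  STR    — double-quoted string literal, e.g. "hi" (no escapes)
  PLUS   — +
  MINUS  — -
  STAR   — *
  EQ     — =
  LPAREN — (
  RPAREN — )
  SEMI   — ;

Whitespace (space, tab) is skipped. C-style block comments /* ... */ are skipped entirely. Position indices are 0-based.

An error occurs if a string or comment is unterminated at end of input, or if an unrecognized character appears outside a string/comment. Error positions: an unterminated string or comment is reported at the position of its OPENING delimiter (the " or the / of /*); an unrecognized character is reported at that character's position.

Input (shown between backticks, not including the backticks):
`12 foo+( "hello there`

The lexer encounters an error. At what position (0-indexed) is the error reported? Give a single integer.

Answer: 9

Derivation:
pos=0: emit NUM '12' (now at pos=2)
pos=3: emit ID 'foo' (now at pos=6)
pos=6: emit PLUS '+'
pos=7: emit LPAREN '('
pos=9: enter STRING mode
pos=9: ERROR — unterminated string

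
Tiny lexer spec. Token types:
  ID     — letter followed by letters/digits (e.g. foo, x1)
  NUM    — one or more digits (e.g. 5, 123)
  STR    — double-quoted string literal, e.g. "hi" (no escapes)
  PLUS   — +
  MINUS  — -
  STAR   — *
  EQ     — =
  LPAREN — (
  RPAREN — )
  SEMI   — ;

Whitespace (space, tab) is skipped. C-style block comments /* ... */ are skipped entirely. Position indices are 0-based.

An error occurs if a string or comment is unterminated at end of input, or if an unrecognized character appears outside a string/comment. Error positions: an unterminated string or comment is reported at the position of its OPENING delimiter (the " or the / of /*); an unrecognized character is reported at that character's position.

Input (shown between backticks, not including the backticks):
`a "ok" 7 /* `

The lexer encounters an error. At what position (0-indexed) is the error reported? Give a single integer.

pos=0: emit ID 'a' (now at pos=1)
pos=2: enter STRING mode
pos=2: emit STR "ok" (now at pos=6)
pos=7: emit NUM '7' (now at pos=8)
pos=9: enter COMMENT mode (saw '/*')
pos=9: ERROR — unterminated comment (reached EOF)

Answer: 9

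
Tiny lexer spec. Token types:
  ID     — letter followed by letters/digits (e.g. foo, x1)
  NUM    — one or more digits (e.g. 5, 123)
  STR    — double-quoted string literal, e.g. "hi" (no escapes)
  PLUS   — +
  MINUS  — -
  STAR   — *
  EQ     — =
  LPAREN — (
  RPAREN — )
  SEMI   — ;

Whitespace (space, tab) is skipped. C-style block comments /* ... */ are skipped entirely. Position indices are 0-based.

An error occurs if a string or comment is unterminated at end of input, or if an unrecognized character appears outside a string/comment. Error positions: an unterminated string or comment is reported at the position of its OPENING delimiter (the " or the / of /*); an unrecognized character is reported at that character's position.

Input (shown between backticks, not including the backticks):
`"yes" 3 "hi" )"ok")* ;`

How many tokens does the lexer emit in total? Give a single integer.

Answer: 8

Derivation:
pos=0: enter STRING mode
pos=0: emit STR "yes" (now at pos=5)
pos=6: emit NUM '3' (now at pos=7)
pos=8: enter STRING mode
pos=8: emit STR "hi" (now at pos=12)
pos=13: emit RPAREN ')'
pos=14: enter STRING mode
pos=14: emit STR "ok" (now at pos=18)
pos=18: emit RPAREN ')'
pos=19: emit STAR '*'
pos=21: emit SEMI ';'
DONE. 8 tokens: [STR, NUM, STR, RPAREN, STR, RPAREN, STAR, SEMI]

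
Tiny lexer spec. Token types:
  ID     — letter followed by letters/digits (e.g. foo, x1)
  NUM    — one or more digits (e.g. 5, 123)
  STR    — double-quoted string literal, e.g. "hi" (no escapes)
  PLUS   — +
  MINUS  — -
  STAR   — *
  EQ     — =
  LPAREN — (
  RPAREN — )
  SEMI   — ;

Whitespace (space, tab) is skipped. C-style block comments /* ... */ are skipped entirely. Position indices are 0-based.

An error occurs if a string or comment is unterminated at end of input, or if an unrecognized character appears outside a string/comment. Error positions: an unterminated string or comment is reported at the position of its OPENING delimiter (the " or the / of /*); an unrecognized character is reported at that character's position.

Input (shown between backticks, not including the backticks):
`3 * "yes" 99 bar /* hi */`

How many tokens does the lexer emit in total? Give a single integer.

pos=0: emit NUM '3' (now at pos=1)
pos=2: emit STAR '*'
pos=4: enter STRING mode
pos=4: emit STR "yes" (now at pos=9)
pos=10: emit NUM '99' (now at pos=12)
pos=13: emit ID 'bar' (now at pos=16)
pos=17: enter COMMENT mode (saw '/*')
exit COMMENT mode (now at pos=25)
DONE. 5 tokens: [NUM, STAR, STR, NUM, ID]

Answer: 5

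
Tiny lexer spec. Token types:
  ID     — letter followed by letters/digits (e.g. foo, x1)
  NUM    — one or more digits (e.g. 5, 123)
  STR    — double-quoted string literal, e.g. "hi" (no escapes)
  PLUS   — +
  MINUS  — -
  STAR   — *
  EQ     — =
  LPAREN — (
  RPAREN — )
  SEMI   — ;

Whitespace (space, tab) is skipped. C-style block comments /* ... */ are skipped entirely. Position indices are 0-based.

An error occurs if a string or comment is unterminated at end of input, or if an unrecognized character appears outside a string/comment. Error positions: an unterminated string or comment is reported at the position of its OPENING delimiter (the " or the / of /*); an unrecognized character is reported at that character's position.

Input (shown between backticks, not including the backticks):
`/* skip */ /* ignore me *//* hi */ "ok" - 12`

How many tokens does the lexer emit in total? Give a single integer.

Answer: 3

Derivation:
pos=0: enter COMMENT mode (saw '/*')
exit COMMENT mode (now at pos=10)
pos=11: enter COMMENT mode (saw '/*')
exit COMMENT mode (now at pos=26)
pos=26: enter COMMENT mode (saw '/*')
exit COMMENT mode (now at pos=34)
pos=35: enter STRING mode
pos=35: emit STR "ok" (now at pos=39)
pos=40: emit MINUS '-'
pos=42: emit NUM '12' (now at pos=44)
DONE. 3 tokens: [STR, MINUS, NUM]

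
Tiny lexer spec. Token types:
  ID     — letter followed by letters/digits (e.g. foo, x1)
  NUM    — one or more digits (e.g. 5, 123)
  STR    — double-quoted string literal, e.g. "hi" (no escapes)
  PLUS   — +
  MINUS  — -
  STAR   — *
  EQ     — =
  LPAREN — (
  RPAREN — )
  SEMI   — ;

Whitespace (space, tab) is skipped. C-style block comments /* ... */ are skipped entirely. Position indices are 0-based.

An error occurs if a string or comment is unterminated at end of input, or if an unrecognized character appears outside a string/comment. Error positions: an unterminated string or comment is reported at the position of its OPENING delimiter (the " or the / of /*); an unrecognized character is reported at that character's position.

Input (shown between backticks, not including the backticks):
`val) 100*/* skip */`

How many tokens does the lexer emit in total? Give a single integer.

Answer: 4

Derivation:
pos=0: emit ID 'val' (now at pos=3)
pos=3: emit RPAREN ')'
pos=5: emit NUM '100' (now at pos=8)
pos=8: emit STAR '*'
pos=9: enter COMMENT mode (saw '/*')
exit COMMENT mode (now at pos=19)
DONE. 4 tokens: [ID, RPAREN, NUM, STAR]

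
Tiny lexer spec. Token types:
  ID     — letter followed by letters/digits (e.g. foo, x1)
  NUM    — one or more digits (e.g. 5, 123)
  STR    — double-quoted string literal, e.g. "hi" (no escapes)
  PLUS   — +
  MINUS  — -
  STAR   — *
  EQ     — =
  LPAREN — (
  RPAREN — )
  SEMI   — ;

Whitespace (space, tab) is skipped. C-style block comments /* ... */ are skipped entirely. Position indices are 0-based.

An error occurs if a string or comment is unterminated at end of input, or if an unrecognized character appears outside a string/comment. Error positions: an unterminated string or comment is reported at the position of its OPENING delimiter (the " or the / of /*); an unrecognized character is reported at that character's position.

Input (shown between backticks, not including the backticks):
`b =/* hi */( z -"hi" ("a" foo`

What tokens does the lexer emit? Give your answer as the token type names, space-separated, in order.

pos=0: emit ID 'b' (now at pos=1)
pos=2: emit EQ '='
pos=3: enter COMMENT mode (saw '/*')
exit COMMENT mode (now at pos=11)
pos=11: emit LPAREN '('
pos=13: emit ID 'z' (now at pos=14)
pos=15: emit MINUS '-'
pos=16: enter STRING mode
pos=16: emit STR "hi" (now at pos=20)
pos=21: emit LPAREN '('
pos=22: enter STRING mode
pos=22: emit STR "a" (now at pos=25)
pos=26: emit ID 'foo' (now at pos=29)
DONE. 9 tokens: [ID, EQ, LPAREN, ID, MINUS, STR, LPAREN, STR, ID]

Answer: ID EQ LPAREN ID MINUS STR LPAREN STR ID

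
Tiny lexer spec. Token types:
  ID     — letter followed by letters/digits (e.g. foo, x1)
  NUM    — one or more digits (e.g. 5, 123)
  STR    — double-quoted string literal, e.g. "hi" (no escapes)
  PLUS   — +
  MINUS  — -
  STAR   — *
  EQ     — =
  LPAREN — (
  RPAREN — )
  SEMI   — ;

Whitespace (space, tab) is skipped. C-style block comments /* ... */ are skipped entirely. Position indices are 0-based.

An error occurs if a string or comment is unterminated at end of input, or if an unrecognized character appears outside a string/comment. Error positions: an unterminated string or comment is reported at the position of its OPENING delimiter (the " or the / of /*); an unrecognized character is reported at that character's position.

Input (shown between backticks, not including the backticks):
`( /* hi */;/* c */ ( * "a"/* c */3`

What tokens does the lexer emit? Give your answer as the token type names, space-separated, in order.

Answer: LPAREN SEMI LPAREN STAR STR NUM

Derivation:
pos=0: emit LPAREN '('
pos=2: enter COMMENT mode (saw '/*')
exit COMMENT mode (now at pos=10)
pos=10: emit SEMI ';'
pos=11: enter COMMENT mode (saw '/*')
exit COMMENT mode (now at pos=18)
pos=19: emit LPAREN '('
pos=21: emit STAR '*'
pos=23: enter STRING mode
pos=23: emit STR "a" (now at pos=26)
pos=26: enter COMMENT mode (saw '/*')
exit COMMENT mode (now at pos=33)
pos=33: emit NUM '3' (now at pos=34)
DONE. 6 tokens: [LPAREN, SEMI, LPAREN, STAR, STR, NUM]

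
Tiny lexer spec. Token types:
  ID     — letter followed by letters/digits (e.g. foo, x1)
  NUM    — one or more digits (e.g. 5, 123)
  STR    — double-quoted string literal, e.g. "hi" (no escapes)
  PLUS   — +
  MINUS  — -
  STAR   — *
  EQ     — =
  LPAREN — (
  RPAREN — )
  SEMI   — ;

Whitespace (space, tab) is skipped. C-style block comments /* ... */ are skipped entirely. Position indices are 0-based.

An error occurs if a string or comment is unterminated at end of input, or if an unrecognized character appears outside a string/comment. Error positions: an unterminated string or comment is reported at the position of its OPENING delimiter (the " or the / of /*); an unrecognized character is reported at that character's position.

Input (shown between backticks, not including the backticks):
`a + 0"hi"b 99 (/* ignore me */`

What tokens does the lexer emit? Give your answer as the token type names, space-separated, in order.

pos=0: emit ID 'a' (now at pos=1)
pos=2: emit PLUS '+'
pos=4: emit NUM '0' (now at pos=5)
pos=5: enter STRING mode
pos=5: emit STR "hi" (now at pos=9)
pos=9: emit ID 'b' (now at pos=10)
pos=11: emit NUM '99' (now at pos=13)
pos=14: emit LPAREN '('
pos=15: enter COMMENT mode (saw '/*')
exit COMMENT mode (now at pos=30)
DONE. 7 tokens: [ID, PLUS, NUM, STR, ID, NUM, LPAREN]

Answer: ID PLUS NUM STR ID NUM LPAREN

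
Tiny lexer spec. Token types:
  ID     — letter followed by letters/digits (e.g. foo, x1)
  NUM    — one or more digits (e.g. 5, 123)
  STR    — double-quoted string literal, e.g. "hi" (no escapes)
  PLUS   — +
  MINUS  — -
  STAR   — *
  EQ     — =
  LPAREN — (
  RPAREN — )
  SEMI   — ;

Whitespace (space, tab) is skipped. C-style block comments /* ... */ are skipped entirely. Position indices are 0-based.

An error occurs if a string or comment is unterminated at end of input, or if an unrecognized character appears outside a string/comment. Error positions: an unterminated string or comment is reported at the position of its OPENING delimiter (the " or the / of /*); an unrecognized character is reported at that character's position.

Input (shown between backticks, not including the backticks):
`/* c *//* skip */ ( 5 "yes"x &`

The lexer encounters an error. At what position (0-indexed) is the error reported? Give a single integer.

Answer: 29

Derivation:
pos=0: enter COMMENT mode (saw '/*')
exit COMMENT mode (now at pos=7)
pos=7: enter COMMENT mode (saw '/*')
exit COMMENT mode (now at pos=17)
pos=18: emit LPAREN '('
pos=20: emit NUM '5' (now at pos=21)
pos=22: enter STRING mode
pos=22: emit STR "yes" (now at pos=27)
pos=27: emit ID 'x' (now at pos=28)
pos=29: ERROR — unrecognized char '&'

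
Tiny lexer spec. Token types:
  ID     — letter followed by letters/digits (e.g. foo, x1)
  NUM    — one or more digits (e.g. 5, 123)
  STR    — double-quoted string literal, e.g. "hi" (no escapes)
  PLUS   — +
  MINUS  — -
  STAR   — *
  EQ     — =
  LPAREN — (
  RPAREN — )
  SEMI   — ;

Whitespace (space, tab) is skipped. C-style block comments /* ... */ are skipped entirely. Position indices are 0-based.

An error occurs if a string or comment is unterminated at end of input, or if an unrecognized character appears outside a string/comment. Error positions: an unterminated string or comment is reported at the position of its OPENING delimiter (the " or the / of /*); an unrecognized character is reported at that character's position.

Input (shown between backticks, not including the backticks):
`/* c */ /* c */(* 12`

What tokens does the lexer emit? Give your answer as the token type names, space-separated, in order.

pos=0: enter COMMENT mode (saw '/*')
exit COMMENT mode (now at pos=7)
pos=8: enter COMMENT mode (saw '/*')
exit COMMENT mode (now at pos=15)
pos=15: emit LPAREN '('
pos=16: emit STAR '*'
pos=18: emit NUM '12' (now at pos=20)
DONE. 3 tokens: [LPAREN, STAR, NUM]

Answer: LPAREN STAR NUM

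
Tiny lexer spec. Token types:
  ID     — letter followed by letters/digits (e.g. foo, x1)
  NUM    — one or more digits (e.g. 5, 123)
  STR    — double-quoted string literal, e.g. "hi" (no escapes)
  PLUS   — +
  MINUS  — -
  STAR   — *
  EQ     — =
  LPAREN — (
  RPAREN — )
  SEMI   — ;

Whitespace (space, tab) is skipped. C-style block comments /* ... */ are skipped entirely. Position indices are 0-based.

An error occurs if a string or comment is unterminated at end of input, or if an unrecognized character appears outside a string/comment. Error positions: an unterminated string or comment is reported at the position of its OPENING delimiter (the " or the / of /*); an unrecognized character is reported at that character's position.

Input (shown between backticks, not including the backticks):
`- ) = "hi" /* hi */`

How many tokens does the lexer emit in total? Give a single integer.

pos=0: emit MINUS '-'
pos=2: emit RPAREN ')'
pos=4: emit EQ '='
pos=6: enter STRING mode
pos=6: emit STR "hi" (now at pos=10)
pos=11: enter COMMENT mode (saw '/*')
exit COMMENT mode (now at pos=19)
DONE. 4 tokens: [MINUS, RPAREN, EQ, STR]

Answer: 4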